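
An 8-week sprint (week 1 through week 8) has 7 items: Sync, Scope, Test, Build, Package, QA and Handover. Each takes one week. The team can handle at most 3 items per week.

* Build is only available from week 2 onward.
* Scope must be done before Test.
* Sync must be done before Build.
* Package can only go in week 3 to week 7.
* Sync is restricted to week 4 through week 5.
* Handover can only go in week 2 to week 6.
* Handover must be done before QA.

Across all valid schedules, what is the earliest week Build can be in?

Build is available from week 2; precedence pushes Build to at least week 5.
Build at week 5 is achievable: Scope=week 1; Handover=week 2; Test=week 2; Build=week 5; Package=week 3; Sync=week 4; QA=week 3.

week 5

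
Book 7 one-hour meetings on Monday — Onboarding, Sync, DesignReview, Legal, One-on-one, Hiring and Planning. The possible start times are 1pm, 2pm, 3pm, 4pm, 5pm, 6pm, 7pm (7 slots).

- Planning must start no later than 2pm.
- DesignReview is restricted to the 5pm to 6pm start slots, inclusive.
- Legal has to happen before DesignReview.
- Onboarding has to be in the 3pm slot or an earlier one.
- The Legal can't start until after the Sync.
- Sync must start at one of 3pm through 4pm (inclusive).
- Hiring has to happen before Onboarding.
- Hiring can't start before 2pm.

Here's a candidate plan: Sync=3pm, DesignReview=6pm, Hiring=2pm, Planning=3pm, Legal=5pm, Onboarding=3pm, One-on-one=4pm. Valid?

Legal has to happen before DesignReview — holds.
Sync must start at one of 3pm through 4pm (inclusive) — holds.
The Legal can't start until after the Sync — holds.
DesignReview is restricted to the 5pm to 6pm start slots, inclusive — holds.
Hiring can't start before 2pm — holds.
Onboarding has to be in the 3pm slot or an earlier one — holds.
Hiring has to happen before Onboarding — holds.
Planning must start no later than 2pm — violated.

No. Planning must start no later than 2pm is not satisfied.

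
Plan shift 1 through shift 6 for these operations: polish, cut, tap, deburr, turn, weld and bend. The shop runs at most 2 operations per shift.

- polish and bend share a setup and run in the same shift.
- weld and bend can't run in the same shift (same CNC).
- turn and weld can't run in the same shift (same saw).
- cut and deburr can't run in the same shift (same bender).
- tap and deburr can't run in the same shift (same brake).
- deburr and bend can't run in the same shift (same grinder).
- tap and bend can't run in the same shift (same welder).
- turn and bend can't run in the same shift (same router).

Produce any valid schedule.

deburr=shift 3, turn=shift 3, tap=shift 2, polish=shift 1, cut=shift 2, weld=shift 4, bend=shift 1

Checking: weld(shift 4) != bend(shift 1); tap(shift 2) != deburr(shift 3); cut(shift 2) != deburr(shift 3); deburr(shift 3) != bend(shift 1); turn(shift 3) != bend(shift 1); turn(shift 3) != weld(shift 4); tap(shift 2) != bend(shift 1); polish = bend = shift 1; max 2 per shift (cap 2).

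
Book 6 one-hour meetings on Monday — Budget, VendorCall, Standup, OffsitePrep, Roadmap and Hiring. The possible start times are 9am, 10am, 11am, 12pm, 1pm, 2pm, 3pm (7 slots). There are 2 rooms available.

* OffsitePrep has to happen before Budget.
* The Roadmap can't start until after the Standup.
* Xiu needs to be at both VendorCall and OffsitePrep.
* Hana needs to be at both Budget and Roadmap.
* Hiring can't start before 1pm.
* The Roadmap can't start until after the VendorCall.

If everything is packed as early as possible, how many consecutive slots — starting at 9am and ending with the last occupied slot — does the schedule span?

5

The precedence chain requires at least 2 distinct slots.
With at most 2 per slot and 6 meetings, at least 3 slots are needed.
Hiring can't be placed before 1pm — that is slot 5 counting from 9am — so the schedule must run through at least 5 slots.
5 works (last occupied slot: 1pm): for example VendorCall -> 9am, OffsitePrep -> 10am, Hiring -> 1pm, Standup -> 9am, Budget -> 11am, Roadmap -> 10am.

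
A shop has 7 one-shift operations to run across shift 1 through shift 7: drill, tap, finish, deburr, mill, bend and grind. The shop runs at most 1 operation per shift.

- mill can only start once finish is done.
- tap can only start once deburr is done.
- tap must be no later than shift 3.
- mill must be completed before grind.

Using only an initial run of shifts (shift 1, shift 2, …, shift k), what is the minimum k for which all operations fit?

The precedence chain requires at least 3 distinct shifts.
With at most 1 per shift and 7 operations, at least 7 shifts are needed.
7 works (last occupied shift: shift 7): for example deburr -> shift 1; mill -> shift 4; bend -> shift 7; tap -> shift 2; drill -> shift 6; grind -> shift 5; finish -> shift 3.

7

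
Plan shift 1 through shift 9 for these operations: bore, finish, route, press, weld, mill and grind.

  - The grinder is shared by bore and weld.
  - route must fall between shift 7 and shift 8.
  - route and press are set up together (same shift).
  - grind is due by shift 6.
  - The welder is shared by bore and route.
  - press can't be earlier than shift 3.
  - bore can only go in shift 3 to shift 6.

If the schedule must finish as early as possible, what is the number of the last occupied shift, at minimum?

route can't be placed before shift 7, so the schedule must run through at least shift 7.
7 works (last occupied shift: shift 7): for example weld=shift 1, bore=shift 3, press=shift 7, finish=shift 1, route=shift 7, grind=shift 1, mill=shift 1.

shift 7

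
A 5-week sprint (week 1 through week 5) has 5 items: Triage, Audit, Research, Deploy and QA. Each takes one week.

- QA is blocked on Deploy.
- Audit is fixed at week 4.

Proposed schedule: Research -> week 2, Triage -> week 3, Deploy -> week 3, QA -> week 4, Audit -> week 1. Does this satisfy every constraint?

Audit is fixed at week 4 — violated.
QA is blocked on Deploy — holds.

Invalid. Audit is fixed at week 4.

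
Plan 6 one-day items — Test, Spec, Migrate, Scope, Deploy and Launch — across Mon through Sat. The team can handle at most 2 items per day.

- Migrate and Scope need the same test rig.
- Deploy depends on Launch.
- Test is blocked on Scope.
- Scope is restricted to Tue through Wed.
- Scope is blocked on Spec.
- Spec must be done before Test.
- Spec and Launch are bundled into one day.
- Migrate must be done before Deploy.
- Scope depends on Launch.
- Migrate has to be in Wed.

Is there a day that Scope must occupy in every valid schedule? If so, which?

Scope's window is Tue–Wed.
Migrate is fixed at Wed, and Scope can't share a day with Migrate.
So Scope must be Tue.

Tue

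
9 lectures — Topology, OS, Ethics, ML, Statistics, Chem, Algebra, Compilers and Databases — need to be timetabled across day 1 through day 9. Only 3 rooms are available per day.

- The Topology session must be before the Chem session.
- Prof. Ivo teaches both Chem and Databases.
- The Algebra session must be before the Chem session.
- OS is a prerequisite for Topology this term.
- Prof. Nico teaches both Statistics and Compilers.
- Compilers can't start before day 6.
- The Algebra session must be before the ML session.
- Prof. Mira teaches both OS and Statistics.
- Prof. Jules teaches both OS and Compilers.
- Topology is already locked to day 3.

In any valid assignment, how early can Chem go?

day 4

Precedence pushes Chem to at least day 4.
Chem at day 4 is achievable: Chem=day 4, OS=day 1, Databases=day 2, Ethics=day 1, ML=day 2, Algebra=day 1, Compilers=day 6, Statistics=day 2, Topology=day 3.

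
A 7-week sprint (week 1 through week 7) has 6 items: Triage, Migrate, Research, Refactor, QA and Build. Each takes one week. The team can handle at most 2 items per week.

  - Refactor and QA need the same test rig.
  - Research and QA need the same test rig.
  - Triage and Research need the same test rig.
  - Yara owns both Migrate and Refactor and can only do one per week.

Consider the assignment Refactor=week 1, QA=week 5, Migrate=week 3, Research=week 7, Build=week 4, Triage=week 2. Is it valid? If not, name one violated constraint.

Research and QA need the same test rig — holds.
Refactor and QA need the same test rig — holds.
The team can handle at most 2 items per week — holds.
Triage and Research need the same test rig — holds.
Yara owns both Migrate and Refactor and can only do one per week — holds.

Valid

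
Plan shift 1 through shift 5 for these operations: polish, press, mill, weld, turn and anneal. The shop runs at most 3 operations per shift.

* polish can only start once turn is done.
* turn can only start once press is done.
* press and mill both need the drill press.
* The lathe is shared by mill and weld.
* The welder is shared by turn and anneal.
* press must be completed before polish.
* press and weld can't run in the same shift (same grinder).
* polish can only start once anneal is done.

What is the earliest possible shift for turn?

Precedence pushes turn to at least shift 2; downstream work caps turn at shift 4.
turn at shift 2 is achievable: mill in shift 2; weld in shift 3; polish in shift 3; anneal in shift 1; press in shift 1; turn in shift 2.

shift 2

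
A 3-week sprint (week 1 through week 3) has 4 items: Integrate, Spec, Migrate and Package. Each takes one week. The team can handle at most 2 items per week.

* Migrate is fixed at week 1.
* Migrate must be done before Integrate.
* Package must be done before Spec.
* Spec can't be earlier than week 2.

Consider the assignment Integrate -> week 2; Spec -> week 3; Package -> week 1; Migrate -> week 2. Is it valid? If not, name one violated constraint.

No. Migrate is fixed at week 1 is not satisfied.

Package must be done before Spec — holds.
Spec can't be earlier than week 2 — holds.
Migrate is fixed at week 1 — violated.
The team can handle at most 2 items per week — holds.
Migrate must be done before Integrate — violated.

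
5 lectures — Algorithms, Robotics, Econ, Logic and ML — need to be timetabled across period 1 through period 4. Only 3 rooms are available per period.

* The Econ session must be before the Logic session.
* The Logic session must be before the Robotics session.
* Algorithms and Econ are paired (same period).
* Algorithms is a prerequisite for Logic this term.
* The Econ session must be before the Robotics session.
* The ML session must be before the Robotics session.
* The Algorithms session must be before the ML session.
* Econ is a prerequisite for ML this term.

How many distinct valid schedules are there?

Splitting on Algorithms: it can be period 1 (5), period 2 (1). Listing each branch's schedules as (Robotics, Econ, Logic, ML) by period number:
Algorithms=period 1: (3,1,2,2) (4,1,2,2) (4,1,2,3) (4,1,3,2) (4,1,3,3) — 5.
Algorithms=period 2: (4,2,3,3) — 1.
Summing: 5 + 1 = 6.

6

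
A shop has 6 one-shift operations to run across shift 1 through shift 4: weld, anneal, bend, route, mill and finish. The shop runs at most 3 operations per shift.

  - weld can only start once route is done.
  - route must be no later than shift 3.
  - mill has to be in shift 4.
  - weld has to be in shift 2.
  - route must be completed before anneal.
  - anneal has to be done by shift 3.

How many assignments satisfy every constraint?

31

Splitting on anneal: it can be shift 2 (15), shift 3 (16). Listing each branch's schedules as (weld, bend, route, mill, finish) by shift number:
anneal=shift 2: (2,1,1,4,1) (2,1,1,4,2) (2,1,1,4,3) (2,1,1,4,4) (2,2,1,4,1) (2,2,1,4,3) (2,2,1,4,4) (2,3,1,4,1) (2,3,1,4,2) (2,3,1,4,3) (2,3,1,4,4) (2,4,1,4,1) (2,4,1,4,2) (2,4,1,4,3) (2,4,1,4,4) — 15.
anneal=shift 3: (2,1,1,4,1) (2,1,1,4,2) (2,1,1,4,3) (2,1,1,4,4) (2,2,1,4,1) (2,2,1,4,2) (2,2,1,4,3) (2,2,1,4,4) (2,3,1,4,1) (2,3,1,4,2) (2,3,1,4,3) (2,3,1,4,4) (2,4,1,4,1) (2,4,1,4,2) (2,4,1,4,3) (2,4,1,4,4) — 16.
Summing: 15 + 16 = 31.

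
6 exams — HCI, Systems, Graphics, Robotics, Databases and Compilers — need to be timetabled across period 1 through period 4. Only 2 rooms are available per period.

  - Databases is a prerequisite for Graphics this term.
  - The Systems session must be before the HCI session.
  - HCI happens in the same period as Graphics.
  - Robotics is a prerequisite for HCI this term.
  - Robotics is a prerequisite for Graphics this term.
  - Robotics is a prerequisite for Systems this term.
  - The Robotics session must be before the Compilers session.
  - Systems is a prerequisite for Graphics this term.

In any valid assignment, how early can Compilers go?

period 2

Precedence pushes Compilers to at least period 2.
Compilers at period 2 is achievable: Systems=period 2; Robotics=period 1; Compilers=period 2; Graphics=period 3; HCI=period 3; Databases=period 1.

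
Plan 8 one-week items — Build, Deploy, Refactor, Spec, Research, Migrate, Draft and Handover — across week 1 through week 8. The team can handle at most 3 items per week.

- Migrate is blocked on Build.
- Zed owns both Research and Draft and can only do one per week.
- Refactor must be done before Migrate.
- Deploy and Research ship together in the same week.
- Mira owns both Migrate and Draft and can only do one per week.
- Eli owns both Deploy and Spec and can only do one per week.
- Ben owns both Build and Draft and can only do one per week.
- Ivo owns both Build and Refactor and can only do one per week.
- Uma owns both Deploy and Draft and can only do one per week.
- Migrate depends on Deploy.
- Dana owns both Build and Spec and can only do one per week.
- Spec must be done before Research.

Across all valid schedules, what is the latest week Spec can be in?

Downstream work caps Spec at week 6.
Spec at week 6 is achievable: Deploy -> week 7, Migrate -> week 8, Research -> week 7, Handover -> week 1, Spec -> week 6, Build -> week 1, Refactor -> week 2, Draft -> week 2.

week 6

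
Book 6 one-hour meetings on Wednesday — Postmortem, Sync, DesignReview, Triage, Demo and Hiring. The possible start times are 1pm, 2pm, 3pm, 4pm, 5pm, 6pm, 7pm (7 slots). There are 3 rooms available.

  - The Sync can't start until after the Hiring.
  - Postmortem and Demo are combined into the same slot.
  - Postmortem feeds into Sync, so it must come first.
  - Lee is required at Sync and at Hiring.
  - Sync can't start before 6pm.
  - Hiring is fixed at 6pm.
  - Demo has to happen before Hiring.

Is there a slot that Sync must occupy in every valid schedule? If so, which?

Sync's window is 6pm–7pm.
Hiring is fixed at 6pm, and Sync can't share a slot with Hiring.
So Sync must be 7pm.

7pm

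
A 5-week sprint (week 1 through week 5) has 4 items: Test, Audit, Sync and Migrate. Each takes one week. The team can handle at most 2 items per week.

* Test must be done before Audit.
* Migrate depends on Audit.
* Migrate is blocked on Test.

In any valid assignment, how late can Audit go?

Precedence pushes Audit to at least week 2; downstream work caps Audit at week 4.
Audit at week 4 is achievable: Migrate in week 5, Audit in week 4, Sync in week 1, Test in week 1.

week 4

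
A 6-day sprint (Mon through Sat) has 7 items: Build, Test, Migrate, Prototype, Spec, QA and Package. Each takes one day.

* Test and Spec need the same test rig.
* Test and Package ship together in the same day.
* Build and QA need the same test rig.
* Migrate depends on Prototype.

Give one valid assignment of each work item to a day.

Spec -> Tue; QA -> Tue; Test -> Mon; Package -> Mon; Migrate -> Tue; Prototype -> Mon; Build -> Mon

Checking: Prototype(Mon) before Migrate(Tue); Build(Mon) != QA(Tue); Test(Mon) != Spec(Tue); Test = Package = Mon.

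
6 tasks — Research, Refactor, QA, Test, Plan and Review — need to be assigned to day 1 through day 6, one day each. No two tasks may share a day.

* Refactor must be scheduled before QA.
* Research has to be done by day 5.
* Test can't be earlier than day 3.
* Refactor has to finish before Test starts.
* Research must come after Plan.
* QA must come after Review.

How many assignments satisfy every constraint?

Splitting on Research: it can be day 2 (5), day 3 (10), day 4 (14), day 5 (18). Listing each branch's schedules as (Refactor, QA, Test, Plan, Review) by day number:
Research=day 2: (3,5,6,1,4) (3,6,4,1,5) (3,6,5,1,4) (4,5,6,1,3) (4,6,5,1,3) — 5.
Research=day 3: (1,5,6,2,4) (1,6,4,2,5) (1,6,5,2,4) (2,5,6,1,4) (2,6,4,1,5) (2,6,5,1,4) (4,5,6,1,2) (4,5,6,2,1) (4,6,5,1,2) (4,6,5,2,1) — 10.
Research=day 4: (1,5,6,2,3) (1,5,6,3,2) (1,6,3,2,5) (1,6,5,2,3) (1,6,5,3,2) (2,5,6,1,3) (2,5,6,3,1) (2,6,3,1,5) (2,6,5,1,3) (2,6,5,3,1) (3,5,6,1,2) (3,5,6,2,1) (3,6,5,1,2) (3,6,5,2,1) — 14.
Research=day 5: (1,3,6,4,2) (1,4,6,2,3) (1,4,6,3,2) (1,6,3,2,4) (1,6,3,4,2) (1,6,4,2,3) (1,6,4,3,2) (2,3,6,4,1) (2,4,6,1,3) (2,4,6,3,1) (2,6,3,1,4) (2,6,3,4,1) (2,6,4,1,3) (2,6,4,3,1) (3,4,6,1,2) (3,4,6,2,1) (3,6,4,1,2) (3,6,4,2,1) — 18.
Summing: 5 + 10 + 14 + 18 = 47.

47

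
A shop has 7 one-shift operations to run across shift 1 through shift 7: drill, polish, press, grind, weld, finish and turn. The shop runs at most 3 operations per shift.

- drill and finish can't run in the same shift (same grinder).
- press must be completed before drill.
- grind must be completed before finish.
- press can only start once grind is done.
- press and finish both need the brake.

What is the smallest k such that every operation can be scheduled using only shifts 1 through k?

4

The precedence chain requires at least 3 distinct shifts.
With at most 3 per shift and 7 operations, at least 3 shifts are needed.
Could 3 shifts be enough, i.e. nothing placed later than shift 3? No: press must come after grind (at shift 1 or later) → {shift 2, shift 3}; grind must come before press (at shift 3 or earlier) → {shift 1, shift 2}; drill must come after press (at shift 2 or later) → {shift 3}; press must come before drill (at shift 3 or earlier) → {shift 2}; finish must come after grind (at shift 1 or later) → {shift 2, shift 3}; finish can't share with drill (shift 3) → {shift 2}; finish can't share with press (shift 2) → nothing is left.
So 3 shifts is not enough.
4 works (last occupied shift: shift 4): for example drill -> shift 3, weld -> shift 1, finish -> shift 4, polish -> shift 1, turn -> shift 2, press -> shift 2, grind -> shift 1.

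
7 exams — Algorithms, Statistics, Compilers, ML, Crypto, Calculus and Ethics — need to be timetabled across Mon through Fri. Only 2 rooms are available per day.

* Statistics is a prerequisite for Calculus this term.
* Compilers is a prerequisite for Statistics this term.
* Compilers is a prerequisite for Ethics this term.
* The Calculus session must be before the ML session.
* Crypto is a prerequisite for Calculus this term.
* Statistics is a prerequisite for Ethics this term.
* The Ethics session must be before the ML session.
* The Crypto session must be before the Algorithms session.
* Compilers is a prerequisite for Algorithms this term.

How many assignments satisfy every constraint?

43

Splitting on Algorithms: it can be Tue (6), Wed (10), Thu (9), Fri (18). Listing each branch's schedules as (Statistics, Compilers, ML, Crypto, Calculus, Ethics):
Algorithms=Tue: (Tue,Mon,Thu,Mon,Wed,Wed) (Tue,Mon,Fri,Mon,Wed,Wed) (Tue,Mon,Fri,Mon,Wed,Thu) (Tue,Mon,Fri,Mon,Thu,Wed) (Tue,Mon,Fri,Mon,Thu,Thu) (Wed,Mon,Fri,Mon,Thu,Thu) — 6.
Algorithms=Wed: (Tue,Mon,Fri,Mon,Wed,Thu) (Tue,Mon,Fri,Mon,Thu,Wed) (Tue,Mon,Fri,Mon,Thu,Thu) (Tue,Mon,Fri,Tue,Wed,Thu) (Tue,Mon,Fri,Tue,Thu,Wed) (Tue,Mon,Fri,Tue,Thu,Thu) (Wed,Mon,Fri,Mon,Thu,Thu) (Wed,Mon,Fri,Tue,Thu,Thu) (Wed,Tue,Fri,Mon,Thu,Thu) (Wed,Tue,Fri,Tue,Thu,Thu) — 10.
Algorithms=Thu: (Tue,Mon,Thu,Mon,Wed,Wed) (Tue,Mon,Thu,Tue,Wed,Wed) (Tue,Mon,Fri,Mon,Wed,Wed) (Tue,Mon,Fri,Mon,Wed,Thu) (Tue,Mon,Fri,Mon,Thu,Wed) (Tue,Mon,Fri,Tue,Wed,Wed) (Tue,Mon,Fri,Tue,Wed,Thu) (Tue,Mon,Fri,Tue,Thu,Wed) (Tue,Mon,Fri,Wed,Thu,Wed) — 9.
Algorithms=Fri: (Tue,Mon,Thu,Mon,Wed,Wed) (Tue,Mon,Thu,Tue,Wed,Wed) (Tue,Mon,Fri,Mon,Wed,Wed) (Tue,Mon,Fri,Mon,Wed,Thu) (Tue,Mon,Fri,Mon,Thu,Wed) (Tue,Mon,Fri,Mon,Thu,Thu) (Tue,Mon,Fri,Tue,Wed,Wed) (Tue,Mon,Fri,Tue,Wed,Thu) (Tue,Mon,Fri,Tue,Thu,Wed) (Tue,Mon,Fri,Tue,Thu,Thu) (Tue,Mon,Fri,Wed,Thu,Wed) (Tue,Mon,Fri,Wed,Thu,Thu) (Wed,Mon,Fri,Mon,Thu,Thu) (Wed,Mon,Fri,Tue,Thu,Thu) (Wed,Mon,Fri,Wed,Thu,Thu) (Wed,Tue,Fri,Mon,Thu,Thu) (Wed,Tue,Fri,Tue,Thu,Thu) (Wed,Tue,Fri,Wed,Thu,Thu) — 18.
Summing: 6 + 10 + 9 + 18 = 43.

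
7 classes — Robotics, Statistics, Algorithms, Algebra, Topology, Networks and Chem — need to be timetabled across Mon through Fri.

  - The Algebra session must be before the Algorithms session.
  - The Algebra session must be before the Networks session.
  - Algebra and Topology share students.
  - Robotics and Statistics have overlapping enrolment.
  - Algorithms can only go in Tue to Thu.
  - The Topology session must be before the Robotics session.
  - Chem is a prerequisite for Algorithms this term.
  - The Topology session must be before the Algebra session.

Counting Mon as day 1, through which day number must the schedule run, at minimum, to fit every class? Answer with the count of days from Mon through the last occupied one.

3 days

The precedence chain requires at least 3 distinct days.
3 works (last occupied day: Wed): for example Chem=Mon; Robotics=Tue; Topology=Mon; Algorithms=Wed; Statistics=Mon; Networks=Wed; Algebra=Tue.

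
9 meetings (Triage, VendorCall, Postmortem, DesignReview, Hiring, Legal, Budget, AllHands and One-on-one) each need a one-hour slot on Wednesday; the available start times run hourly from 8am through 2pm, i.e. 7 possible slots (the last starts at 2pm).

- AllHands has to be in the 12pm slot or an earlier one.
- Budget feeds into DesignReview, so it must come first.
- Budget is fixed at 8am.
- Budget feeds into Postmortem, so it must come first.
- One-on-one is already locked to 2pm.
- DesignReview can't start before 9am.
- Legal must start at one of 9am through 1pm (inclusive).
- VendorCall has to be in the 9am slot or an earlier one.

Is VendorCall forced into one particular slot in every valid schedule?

No

VendorCall can be 8am (e.g. VendorCall in 8am; One-on-one in 2pm; Triage in 8am; AllHands in 8am; Legal in 9am; Hiring in 8am; DesignReview in 9am; Postmortem in 9am; Budget in 8am) or 9am (e.g. VendorCall -> 9am, Hiring -> 8am, Budget -> 8am, Postmortem -> 9am, One-on-one -> 2pm, AllHands -> 8am, Triage -> 8am, Legal -> 9am, DesignReview -> 9am).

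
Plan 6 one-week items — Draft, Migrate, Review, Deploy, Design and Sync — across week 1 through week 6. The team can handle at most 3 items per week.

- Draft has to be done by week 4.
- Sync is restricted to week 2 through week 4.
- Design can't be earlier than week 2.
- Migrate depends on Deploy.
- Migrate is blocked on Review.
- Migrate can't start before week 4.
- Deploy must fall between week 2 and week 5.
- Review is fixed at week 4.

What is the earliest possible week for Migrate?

week 5

Migrate is available from week 4; precedence pushes Migrate to at least week 5.
Migrate at week 5 is achievable: Review in week 4, Deploy in week 2, Migrate in week 5, Sync in week 2, Design in week 2, Draft in week 1.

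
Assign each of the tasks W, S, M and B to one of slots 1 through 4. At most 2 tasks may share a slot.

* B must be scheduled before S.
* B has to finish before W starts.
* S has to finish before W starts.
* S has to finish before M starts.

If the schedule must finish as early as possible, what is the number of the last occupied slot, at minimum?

The precedence chain requires at least 3 distinct slots.
With at most 2 per slot and 4 tasks, at least 2 slots are needed.
3 works (last occupied slot: 3): for example W in 3, B in 1, S in 2, M in 3.

slot 3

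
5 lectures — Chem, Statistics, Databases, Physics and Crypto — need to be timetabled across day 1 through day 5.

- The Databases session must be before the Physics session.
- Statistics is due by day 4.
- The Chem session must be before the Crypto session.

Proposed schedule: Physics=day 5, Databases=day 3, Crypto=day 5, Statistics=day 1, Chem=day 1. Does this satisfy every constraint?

Yes, all constraints hold

The Chem session must be before the Crypto session — holds.
Statistics is due by day 4 — holds.
The Databases session must be before the Physics session — holds.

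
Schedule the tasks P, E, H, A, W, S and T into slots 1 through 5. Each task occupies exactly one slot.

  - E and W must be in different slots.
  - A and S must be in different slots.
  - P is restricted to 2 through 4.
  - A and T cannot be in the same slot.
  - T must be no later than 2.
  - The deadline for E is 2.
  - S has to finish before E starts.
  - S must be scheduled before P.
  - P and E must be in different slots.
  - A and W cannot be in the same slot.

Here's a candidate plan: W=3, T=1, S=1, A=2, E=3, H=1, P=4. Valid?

No — it violates: The deadline for E is 2

P and E must be in different slots — holds.
S has to finish before E starts — holds.
A and T cannot be in the same slot — holds.
A and W cannot be in the same slot — holds.
T must be no later than 2 — holds.
The deadline for E is 2 — violated.
S must be scheduled before P — holds.
A and S must be in different slots — holds.
E and W must be in different slots — violated.
P is restricted to 2 through 4 — holds.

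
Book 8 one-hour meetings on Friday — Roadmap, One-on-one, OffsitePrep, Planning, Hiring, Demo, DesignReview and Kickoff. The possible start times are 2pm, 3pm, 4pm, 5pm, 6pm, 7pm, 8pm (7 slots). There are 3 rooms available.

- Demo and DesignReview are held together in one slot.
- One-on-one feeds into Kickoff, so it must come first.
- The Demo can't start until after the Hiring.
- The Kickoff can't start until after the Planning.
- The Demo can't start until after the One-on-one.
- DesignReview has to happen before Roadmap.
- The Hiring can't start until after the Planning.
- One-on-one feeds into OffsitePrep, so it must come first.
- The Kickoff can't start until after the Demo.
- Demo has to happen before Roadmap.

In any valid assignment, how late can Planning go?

5pm

Downstream work caps Planning at 5pm.
Planning at 5pm is achievable: Kickoff in 8pm; One-on-one in 2pm; DesignReview in 7pm; Hiring in 6pm; Planning in 5pm; Demo in 7pm; Roadmap in 8pm; OffsitePrep in 3pm.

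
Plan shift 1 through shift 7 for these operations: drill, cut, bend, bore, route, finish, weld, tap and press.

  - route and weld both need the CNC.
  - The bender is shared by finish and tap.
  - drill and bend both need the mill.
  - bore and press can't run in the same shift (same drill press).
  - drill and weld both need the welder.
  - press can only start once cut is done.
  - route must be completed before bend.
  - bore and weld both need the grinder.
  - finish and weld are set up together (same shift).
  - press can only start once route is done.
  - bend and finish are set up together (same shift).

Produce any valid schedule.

bend in shift 2; press in shift 2; drill in shift 1; tap in shift 1; finish in shift 2; weld in shift 2; route in shift 1; cut in shift 1; bore in shift 1

Checking: cut(shift 1) before press(shift 2); route(shift 1) before bend(shift 2); route(shift 1) before press(shift 2); bore(shift 1) != weld(shift 2); finish(shift 2) != tap(shift 1); drill(shift 1) != bend(shift 2); bore(shift 1) != press(shift 2); route(shift 1) != weld(shift 2); drill(shift 1) != weld(shift 2); finish = weld = shift 2; bend = finish = shift 2.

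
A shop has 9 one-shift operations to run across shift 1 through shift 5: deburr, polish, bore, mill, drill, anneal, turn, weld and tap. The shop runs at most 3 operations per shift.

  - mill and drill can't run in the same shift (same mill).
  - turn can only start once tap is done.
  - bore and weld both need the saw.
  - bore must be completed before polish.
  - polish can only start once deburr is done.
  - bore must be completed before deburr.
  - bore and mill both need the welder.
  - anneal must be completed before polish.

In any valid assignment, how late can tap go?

shift 4

Downstream work caps tap at shift 4.
tap at shift 4 is achievable: tap=shift 4, bore=shift 1, deburr=shift 2, polish=shift 3, anneal=shift 1, drill=shift 1, weld=shift 2, turn=shift 5, mill=shift 2.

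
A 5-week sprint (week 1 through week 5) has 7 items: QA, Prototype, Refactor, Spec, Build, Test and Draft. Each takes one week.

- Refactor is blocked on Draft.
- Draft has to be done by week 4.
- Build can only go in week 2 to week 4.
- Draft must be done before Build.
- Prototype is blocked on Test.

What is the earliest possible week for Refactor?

week 2

Precedence pushes Refactor to at least week 2.
Refactor at week 2 is achievable: Draft in week 1, Spec in week 1, Build in week 2, Prototype in week 2, QA in week 1, Test in week 1, Refactor in week 2.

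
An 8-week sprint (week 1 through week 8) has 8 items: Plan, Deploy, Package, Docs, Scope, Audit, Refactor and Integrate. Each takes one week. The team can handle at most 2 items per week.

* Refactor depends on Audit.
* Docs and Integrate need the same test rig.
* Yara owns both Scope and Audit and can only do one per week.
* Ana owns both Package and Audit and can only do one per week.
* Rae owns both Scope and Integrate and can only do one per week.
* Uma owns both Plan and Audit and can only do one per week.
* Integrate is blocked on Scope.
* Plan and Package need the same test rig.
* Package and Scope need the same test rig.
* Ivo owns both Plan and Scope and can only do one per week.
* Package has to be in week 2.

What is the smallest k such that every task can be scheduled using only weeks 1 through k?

4

The precedence chain requires at least 2 distinct weeks.
With at most 2 per week and 8 tasks, at least 4 weeks are needed.
4 works (last occupied week: week 4): for example Package=week 2, Audit=week 3, Deploy=week 1, Refactor=week 4, Docs=week 3, Integrate=week 2, Plan=week 4, Scope=week 1.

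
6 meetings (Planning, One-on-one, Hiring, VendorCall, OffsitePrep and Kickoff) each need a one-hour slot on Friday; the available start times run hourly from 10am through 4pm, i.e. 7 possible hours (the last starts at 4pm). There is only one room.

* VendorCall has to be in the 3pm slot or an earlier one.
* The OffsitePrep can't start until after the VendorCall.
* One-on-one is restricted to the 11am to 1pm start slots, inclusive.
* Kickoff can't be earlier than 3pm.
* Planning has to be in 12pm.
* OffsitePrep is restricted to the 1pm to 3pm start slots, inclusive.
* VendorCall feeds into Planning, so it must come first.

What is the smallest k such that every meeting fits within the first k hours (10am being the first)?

The precedence chain requires at least 2 distinct hours.
With at most 1 per hour and 6 meetings, at least 6 hours are needed.
Kickoff can't be placed before 3pm — that is hour 6 counting from 10am — so the schedule must run through at least 6 hours.
6 works (last occupied hour: 3pm): for example OffsitePrep -> 1pm, Kickoff -> 3pm, VendorCall -> 10am, Hiring -> 2pm, One-on-one -> 11am, Planning -> 12pm.

6 hours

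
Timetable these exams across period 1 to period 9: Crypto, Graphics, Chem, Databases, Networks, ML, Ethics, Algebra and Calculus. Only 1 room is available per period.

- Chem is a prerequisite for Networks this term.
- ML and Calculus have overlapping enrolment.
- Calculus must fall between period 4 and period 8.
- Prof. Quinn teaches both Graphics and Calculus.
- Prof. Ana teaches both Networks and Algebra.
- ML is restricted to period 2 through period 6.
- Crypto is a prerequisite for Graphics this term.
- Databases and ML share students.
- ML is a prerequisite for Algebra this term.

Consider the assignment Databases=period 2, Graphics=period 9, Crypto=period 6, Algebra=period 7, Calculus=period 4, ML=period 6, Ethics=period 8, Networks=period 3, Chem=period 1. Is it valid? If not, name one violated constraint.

No — it violates: Only 1 room is available per period

Prof. Ana teaches both Networks and Algebra — holds.
Chem is a prerequisite for Networks this term — holds.
Only 1 room is available per period — violated.
Calculus must fall between period 4 and period 8 — holds.
ML is a prerequisite for Algebra this term — holds.
ML is restricted to period 2 through period 6 — holds.
Prof. Quinn teaches both Graphics and Calculus — holds.
Databases and ML share students — holds.
Crypto is a prerequisite for Graphics this term — holds.
ML and Calculus have overlapping enrolment — holds.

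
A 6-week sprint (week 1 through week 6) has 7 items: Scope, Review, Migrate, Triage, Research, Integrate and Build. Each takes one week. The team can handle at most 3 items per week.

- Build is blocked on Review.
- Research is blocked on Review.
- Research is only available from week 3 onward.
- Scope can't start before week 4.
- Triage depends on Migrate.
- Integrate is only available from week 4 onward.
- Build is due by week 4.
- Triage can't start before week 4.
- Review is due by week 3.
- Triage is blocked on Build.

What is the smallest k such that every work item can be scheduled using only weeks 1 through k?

4 weeks

The precedence chain requires at least 3 distinct weeks.
With at most 3 per week and 7 work items, at least 3 weeks are needed.
Scope can't be placed before week 4, so the schedule must run through at least week 4.
4 works (last occupied week: week 4): for example Research in week 3; Triage in week 4; Migrate in week 1; Review in week 1; Scope in week 4; Integrate in week 4; Build in week 2.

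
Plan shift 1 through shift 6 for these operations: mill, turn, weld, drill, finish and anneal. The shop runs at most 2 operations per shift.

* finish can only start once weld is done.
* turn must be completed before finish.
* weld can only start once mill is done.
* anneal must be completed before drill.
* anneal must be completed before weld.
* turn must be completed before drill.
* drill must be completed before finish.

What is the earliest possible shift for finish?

Precedence pushes finish to at least shift 3.
finish at shift 4 is achievable: drill -> shift 3; mill -> shift 1; weld -> shift 2; anneal -> shift 1; finish -> shift 4; turn -> shift 2.
Nothing earlier works — the capacity limit rule out every shift before shift 4.

shift 4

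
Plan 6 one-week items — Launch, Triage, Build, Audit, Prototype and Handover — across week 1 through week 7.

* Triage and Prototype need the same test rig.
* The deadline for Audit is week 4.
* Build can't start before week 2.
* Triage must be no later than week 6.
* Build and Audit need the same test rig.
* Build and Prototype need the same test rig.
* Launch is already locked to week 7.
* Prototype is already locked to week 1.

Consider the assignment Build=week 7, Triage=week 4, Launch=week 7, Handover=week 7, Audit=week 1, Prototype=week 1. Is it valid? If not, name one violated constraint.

Yes, all constraints hold

Build and Prototype need the same test rig — holds.
Launch is already locked to week 7 — holds.
Prototype is already locked to week 1 — holds.
The deadline for Audit is week 4 — holds.
Build can't start before week 2 — holds.
Triage and Prototype need the same test rig — holds.
Build and Audit need the same test rig — holds.
Triage must be no later than week 6 — holds.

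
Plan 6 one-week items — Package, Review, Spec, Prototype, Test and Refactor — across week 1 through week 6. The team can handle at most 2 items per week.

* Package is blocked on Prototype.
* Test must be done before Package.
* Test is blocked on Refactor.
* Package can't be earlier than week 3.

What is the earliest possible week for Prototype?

Downstream work caps Prototype at week 5.
Prototype at week 1 is achievable: Package in week 3, Prototype in week 1, Test in week 2, Refactor in week 1, Spec in week 3, Review in week 2.

week 1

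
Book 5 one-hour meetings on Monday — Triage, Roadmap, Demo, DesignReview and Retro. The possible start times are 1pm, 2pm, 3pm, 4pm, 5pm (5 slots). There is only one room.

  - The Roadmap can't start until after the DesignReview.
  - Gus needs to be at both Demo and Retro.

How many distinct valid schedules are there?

60

Splitting on Triage: it can be 1pm (12), 2pm (12), 3pm (12), 4pm (12), 5pm (12). Listing each branch's schedules as (Roadmap, Demo, DesignReview, Retro):
Triage=1pm: (3pm,4pm,2pm,5pm) (3pm,5pm,2pm,4pm) (4pm,2pm,3pm,5pm) (4pm,3pm,2pm,5pm) (4pm,5pm,2pm,3pm) (4pm,5pm,3pm,2pm) (5pm,2pm,3pm,4pm) (5pm,2pm,4pm,3pm) (5pm,3pm,2pm,4pm) (5pm,3pm,4pm,2pm) (5pm,4pm,2pm,3pm) (5pm,4pm,3pm,2pm) — 12.
Triage=2pm: (3pm,4pm,1pm,5pm) (3pm,5pm,1pm,4pm) (4pm,1pm,3pm,5pm) (4pm,3pm,1pm,5pm) (4pm,5pm,1pm,3pm) (4pm,5pm,3pm,1pm) (5pm,1pm,3pm,4pm) (5pm,1pm,4pm,3pm) (5pm,3pm,1pm,4pm) (5pm,3pm,4pm,1pm) (5pm,4pm,1pm,3pm) (5pm,4pm,3pm,1pm) — 12.
Triage=3pm: (2pm,4pm,1pm,5pm) (2pm,5pm,1pm,4pm) (4pm,1pm,2pm,5pm) (4pm,2pm,1pm,5pm) (4pm,5pm,1pm,2pm) (4pm,5pm,2pm,1pm) (5pm,1pm,2pm,4pm) (5pm,1pm,4pm,2pm) (5pm,2pm,1pm,4pm) (5pm,2pm,4pm,1pm) (5pm,4pm,1pm,2pm) (5pm,4pm,2pm,1pm) — 12.
Triage=4pm: (2pm,3pm,1pm,5pm) (2pm,5pm,1pm,3pm) (3pm,1pm,2pm,5pm) (3pm,2pm,1pm,5pm) (3pm,5pm,1pm,2pm) (3pm,5pm,2pm,1pm) (5pm,1pm,2pm,3pm) (5pm,1pm,3pm,2pm) (5pm,2pm,1pm,3pm) (5pm,2pm,3pm,1pm) (5pm,3pm,1pm,2pm) (5pm,3pm,2pm,1pm) — 12.
Triage=5pm: (2pm,3pm,1pm,4pm) (2pm,4pm,1pm,3pm) (3pm,1pm,2pm,4pm) (3pm,2pm,1pm,4pm) (3pm,4pm,1pm,2pm) (3pm,4pm,2pm,1pm) (4pm,1pm,2pm,3pm) (4pm,1pm,3pm,2pm) (4pm,2pm,1pm,3pm) (4pm,2pm,3pm,1pm) (4pm,3pm,1pm,2pm) (4pm,3pm,2pm,1pm) — 12.
Summing: 12 + 12 + 12 + 12 + 12 = 60.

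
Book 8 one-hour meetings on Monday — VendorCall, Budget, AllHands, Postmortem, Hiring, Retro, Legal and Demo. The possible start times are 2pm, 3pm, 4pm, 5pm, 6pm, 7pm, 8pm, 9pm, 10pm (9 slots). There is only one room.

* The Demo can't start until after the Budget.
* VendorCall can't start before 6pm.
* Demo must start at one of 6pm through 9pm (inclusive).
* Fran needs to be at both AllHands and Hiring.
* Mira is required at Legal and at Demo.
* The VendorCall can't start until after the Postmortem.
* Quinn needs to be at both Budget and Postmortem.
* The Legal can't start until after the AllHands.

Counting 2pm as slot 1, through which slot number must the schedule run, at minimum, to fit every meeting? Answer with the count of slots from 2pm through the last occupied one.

8

The precedence chain requires at least 2 distinct slots.
With at most 1 per slot and 8 meetings, at least 8 slots are needed.
VendorCall can't be placed before 6pm — that is slot 5 counting from 2pm — so the schedule must run through at least 5 slots.
8 works (last occupied slot: 9pm): for example VendorCall=6pm; Hiring=8pm; Budget=2pm; Legal=5pm; Demo=7pm; AllHands=3pm; Retro=9pm; Postmortem=4pm.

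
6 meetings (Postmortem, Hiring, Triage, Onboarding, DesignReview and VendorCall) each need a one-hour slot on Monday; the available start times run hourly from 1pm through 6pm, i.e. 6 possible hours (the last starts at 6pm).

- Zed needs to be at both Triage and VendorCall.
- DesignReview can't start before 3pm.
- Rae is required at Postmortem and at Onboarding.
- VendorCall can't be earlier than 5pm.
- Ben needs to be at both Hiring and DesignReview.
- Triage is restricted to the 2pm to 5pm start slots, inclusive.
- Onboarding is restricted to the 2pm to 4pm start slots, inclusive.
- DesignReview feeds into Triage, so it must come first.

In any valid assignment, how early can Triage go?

Triage is available from 2pm; precedence pushes Triage to at least 4pm; Triage's own window allows nothing later than 5pm.
Triage at 4pm is achievable: Triage=4pm, Postmortem=1pm, VendorCall=5pm, Onboarding=2pm, DesignReview=3pm, Hiring=1pm.

4pm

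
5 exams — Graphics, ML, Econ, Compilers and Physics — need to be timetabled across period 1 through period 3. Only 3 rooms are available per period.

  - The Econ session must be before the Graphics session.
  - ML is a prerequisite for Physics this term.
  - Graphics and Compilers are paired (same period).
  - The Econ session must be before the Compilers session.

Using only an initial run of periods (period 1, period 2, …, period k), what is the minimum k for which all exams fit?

The precedence chain requires at least 2 distinct periods.
With at most 3 per period and 5 exams, at least 2 periods are needed.
2 works (last occupied period: period 2): for example Compilers=period 2, Graphics=period 2, Econ=period 1, Physics=period 2, ML=period 1.

2 periods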